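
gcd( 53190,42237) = 9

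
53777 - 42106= 11671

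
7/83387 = 7/83387 = 0.00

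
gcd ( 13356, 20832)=84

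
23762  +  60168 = 83930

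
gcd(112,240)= 16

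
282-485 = -203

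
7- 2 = 5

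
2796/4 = 699 = 699.00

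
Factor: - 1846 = - 2^1 * 13^1*71^1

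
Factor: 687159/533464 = 2^(  -  3 )*3^2*11^2*631^1* 66683^(  -  1) 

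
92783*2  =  185566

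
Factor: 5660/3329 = 2^2*5^1*283^1* 3329^( - 1 ) 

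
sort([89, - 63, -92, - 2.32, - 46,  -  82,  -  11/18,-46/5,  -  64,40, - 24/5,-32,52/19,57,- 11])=[ - 92,  -  82, - 64 ,  -  63,- 46 , -32,-11,-46/5, - 24/5,  -  2.32, - 11/18,52/19,  40, 57, 89]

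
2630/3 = 2630/3 =876.67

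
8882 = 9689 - 807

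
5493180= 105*52316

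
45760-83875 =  - 38115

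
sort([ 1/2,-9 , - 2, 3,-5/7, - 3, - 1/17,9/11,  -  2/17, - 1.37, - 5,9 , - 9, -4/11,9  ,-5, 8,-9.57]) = [-9.57, - 9,-9,-5,- 5 , - 3, - 2, - 1.37, - 5/7, - 4/11, - 2/17,-1/17,1/2, 9/11, 3, 8,  9,  9] 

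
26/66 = 13/33 = 0.39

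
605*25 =15125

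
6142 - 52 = 6090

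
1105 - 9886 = -8781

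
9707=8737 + 970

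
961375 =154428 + 806947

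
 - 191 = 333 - 524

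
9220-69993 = -60773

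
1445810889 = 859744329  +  586066560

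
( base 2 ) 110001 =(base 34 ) 1F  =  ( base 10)49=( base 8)61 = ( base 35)1E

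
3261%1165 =931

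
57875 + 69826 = 127701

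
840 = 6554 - 5714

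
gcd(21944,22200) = 8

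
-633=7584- 8217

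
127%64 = 63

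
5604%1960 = 1684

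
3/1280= 3/1280=0.00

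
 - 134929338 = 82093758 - 217023096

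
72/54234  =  4/3013=0.00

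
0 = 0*645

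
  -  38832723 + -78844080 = -117676803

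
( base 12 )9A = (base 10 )118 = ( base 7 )226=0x76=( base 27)4A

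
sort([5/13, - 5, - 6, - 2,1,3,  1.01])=[-6,- 5,  -  2,  5/13,1 , 1.01,3]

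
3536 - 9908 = - 6372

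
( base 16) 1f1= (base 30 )GH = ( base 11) 412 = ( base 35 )E7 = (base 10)497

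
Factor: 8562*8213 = 70319706 = 2^1*3^1*43^1 * 191^1 *1427^1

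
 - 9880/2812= - 130/37= - 3.51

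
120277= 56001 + 64276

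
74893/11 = 74893/11 = 6808.45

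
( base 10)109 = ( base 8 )155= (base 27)41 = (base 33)3a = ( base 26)45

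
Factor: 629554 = 2^1*314777^1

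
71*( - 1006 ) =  - 71426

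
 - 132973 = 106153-239126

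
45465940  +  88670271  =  134136211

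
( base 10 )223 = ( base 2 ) 11011111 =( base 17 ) d2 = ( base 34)6j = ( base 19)be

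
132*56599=7471068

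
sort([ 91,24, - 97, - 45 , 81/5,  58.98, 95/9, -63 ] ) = [ - 97, - 63, - 45, 95/9, 81/5,  24 , 58.98,91] 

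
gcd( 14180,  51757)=709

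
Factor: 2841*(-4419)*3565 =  - 3^3*5^1* 23^1*31^1 *491^1*947^1 = - 44756361135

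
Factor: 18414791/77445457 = 17^2*29^( - 1)*63719^1*2670533^( - 1)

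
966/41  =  23 + 23/41 = 23.56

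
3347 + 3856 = 7203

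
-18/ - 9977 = 18/9977 =0.00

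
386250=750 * 515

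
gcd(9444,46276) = 4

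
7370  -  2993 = 4377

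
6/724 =3/362 = 0.01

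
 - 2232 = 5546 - 7778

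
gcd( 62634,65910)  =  78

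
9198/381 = 3066/127 = 24.14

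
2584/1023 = 2 + 538/1023 = 2.53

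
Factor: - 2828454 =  - 2^1 * 3^1*19^1*43^1 *577^1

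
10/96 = 5/48  =  0.10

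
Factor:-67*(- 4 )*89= 2^2*67^1 * 89^1 = 23852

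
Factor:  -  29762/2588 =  - 23/2 =-2^( - 1)*23^1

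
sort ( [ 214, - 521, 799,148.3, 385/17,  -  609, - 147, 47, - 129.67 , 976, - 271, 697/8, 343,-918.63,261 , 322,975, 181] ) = [  -  918.63, - 609, - 521, - 271,  -  147, - 129.67,385/17,47, 697/8 , 148.3, 181, 214,  261, 322, 343, 799, 975,976]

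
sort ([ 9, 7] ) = [ 7, 9 ]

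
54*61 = 3294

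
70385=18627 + 51758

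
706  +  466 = 1172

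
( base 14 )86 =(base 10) 118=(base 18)6A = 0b1110110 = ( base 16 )76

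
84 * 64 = 5376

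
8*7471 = 59768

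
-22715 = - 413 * 55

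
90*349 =31410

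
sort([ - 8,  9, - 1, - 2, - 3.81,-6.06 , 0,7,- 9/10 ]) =[  -  8, - 6.06,  -  3.81, - 2, - 1,- 9/10,0, 7,9 ] 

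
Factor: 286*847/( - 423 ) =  - 2^1*3^( - 2 )*7^1*11^3*13^1*47^( - 1) = - 242242/423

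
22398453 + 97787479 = 120185932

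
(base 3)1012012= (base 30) ST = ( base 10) 869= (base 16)365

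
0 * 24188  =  0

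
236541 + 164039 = 400580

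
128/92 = 32/23=1.39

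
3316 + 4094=7410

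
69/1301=69/1301 = 0.05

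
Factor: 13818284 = 2^2 * 367^1*9413^1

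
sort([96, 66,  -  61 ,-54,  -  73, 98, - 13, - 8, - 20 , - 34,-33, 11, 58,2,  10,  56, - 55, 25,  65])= [  -  73, - 61, - 55,-54,-34, - 33,  -  20,  -  13, - 8, 2, 10,11,25,56,  58, 65,66, 96, 98 ]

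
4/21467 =4/21467 =0.00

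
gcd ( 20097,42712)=1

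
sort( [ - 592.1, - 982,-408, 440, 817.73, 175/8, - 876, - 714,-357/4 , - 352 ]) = [ - 982, - 876, - 714, - 592.1 , - 408,-352, - 357/4, 175/8,440,817.73]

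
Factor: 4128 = 2^5 *3^1*43^1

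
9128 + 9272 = 18400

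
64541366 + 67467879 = 132009245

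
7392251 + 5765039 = 13157290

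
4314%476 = 30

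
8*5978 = 47824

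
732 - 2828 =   -  2096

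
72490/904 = 36245/452=80.19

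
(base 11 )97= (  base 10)106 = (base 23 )4e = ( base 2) 1101010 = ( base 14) 78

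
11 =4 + 7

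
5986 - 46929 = -40943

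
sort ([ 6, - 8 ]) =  [-8, 6 ]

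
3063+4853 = 7916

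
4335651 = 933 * 4647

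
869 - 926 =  - 57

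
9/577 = 9/577 =0.02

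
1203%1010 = 193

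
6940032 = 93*74624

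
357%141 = 75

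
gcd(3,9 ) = 3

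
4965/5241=1655/1747 = 0.95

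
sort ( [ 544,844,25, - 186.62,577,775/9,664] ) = [ - 186.62 , 25, 775/9,544, 577,664 , 844] 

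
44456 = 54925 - 10469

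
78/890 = 39/445 = 0.09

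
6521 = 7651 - 1130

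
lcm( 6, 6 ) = 6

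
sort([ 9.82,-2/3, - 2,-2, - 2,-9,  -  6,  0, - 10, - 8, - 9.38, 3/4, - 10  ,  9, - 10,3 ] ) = [  -  10,-10, - 10,-9.38, - 9,  -  8,-6,-2 ,  -  2, - 2,-2/3, 0,  3/4, 3,9,9.82] 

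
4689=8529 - 3840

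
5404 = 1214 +4190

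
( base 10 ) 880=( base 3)1012121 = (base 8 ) 1560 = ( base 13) 529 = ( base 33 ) QM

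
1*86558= 86558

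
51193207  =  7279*7033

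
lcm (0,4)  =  0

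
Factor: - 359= - 359^1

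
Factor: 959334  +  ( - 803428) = 155906=2^1 * 137^1*569^1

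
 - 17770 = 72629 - 90399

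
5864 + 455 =6319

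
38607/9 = 12869/3= 4289.67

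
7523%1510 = 1483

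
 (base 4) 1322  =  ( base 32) 3Q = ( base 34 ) 3K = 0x7A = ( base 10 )122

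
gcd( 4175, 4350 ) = 25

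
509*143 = 72787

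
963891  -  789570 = 174321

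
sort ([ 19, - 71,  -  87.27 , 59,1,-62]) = [  -  87.27, - 71, - 62, 1, 19, 59 ]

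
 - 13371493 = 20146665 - 33518158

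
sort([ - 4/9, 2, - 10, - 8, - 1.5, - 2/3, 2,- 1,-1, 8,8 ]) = [ - 10, - 8, - 1.5,- 1, - 1, - 2/3, - 4/9, 2,2, 8,8 ] 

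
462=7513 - 7051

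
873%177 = 165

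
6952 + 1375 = 8327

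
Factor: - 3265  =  -5^1*653^1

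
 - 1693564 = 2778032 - 4471596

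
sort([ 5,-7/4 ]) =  [ - 7/4,5 ]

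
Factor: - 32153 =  - 11^1*37^1  *79^1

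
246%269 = 246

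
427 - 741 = - 314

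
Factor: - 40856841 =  -3^2*4539649^1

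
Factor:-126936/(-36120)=3^1* 5^(  -  1)*7^( - 1)*41^1=123/35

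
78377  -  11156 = 67221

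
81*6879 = 557199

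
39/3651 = 13/1217 = 0.01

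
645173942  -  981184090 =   -  336010148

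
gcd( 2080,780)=260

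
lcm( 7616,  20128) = 281792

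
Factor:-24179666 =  - 2^1*7^1*19^1*90901^1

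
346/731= 346/731 = 0.47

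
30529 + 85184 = 115713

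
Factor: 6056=2^3*757^1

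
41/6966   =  41/6966 = 0.01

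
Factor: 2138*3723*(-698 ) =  - 2^2*3^1 * 17^1*73^1 * 349^1*1069^1 = -  5555922252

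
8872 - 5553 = 3319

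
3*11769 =35307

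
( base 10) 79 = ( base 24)37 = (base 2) 1001111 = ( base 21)3G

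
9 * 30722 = 276498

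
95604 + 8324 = 103928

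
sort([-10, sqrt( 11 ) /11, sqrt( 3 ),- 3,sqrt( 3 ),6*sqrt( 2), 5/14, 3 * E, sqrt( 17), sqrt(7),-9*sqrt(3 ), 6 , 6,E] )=[ - 9 * sqrt( 3),  -  10, - 3,sqrt( 11 ) /11, 5/14, sqrt ( 3) , sqrt(3), sqrt( 7 ), E, sqrt( 17), 6,6, 3* E,6 * sqrt(2)]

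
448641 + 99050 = 547691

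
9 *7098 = 63882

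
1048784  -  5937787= - 4889003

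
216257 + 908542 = 1124799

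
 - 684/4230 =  - 1+ 197/235  =  -  0.16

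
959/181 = 5 + 54/181 = 5.30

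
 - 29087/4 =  - 29087/4 = - 7271.75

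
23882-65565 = -41683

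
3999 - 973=3026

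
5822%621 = 233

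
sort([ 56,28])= [ 28,  56] 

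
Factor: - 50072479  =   - 50072479^1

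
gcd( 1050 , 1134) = 42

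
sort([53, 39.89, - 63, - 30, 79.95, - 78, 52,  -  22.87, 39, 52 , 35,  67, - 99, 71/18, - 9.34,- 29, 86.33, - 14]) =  [ - 99, - 78, - 63, - 30, - 29, - 22.87,-14, - 9.34, 71/18, 35,39, 39.89,52,52,53,67,79.95, 86.33 ] 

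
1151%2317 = 1151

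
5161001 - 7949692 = - 2788691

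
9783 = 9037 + 746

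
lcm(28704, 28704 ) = 28704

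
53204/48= 1108+5/12 = 1108.42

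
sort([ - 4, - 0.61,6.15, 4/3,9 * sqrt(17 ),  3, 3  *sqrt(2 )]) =[  -  4 ,  -  0.61, 4/3,3 , 3 *sqrt( 2), 6.15,9*sqrt(17)]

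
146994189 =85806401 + 61187788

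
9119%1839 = 1763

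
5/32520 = 1/6504 =0.00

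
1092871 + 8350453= 9443324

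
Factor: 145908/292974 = 126/253 = 2^1*3^2*7^1 * 11^ ( - 1 )*23^( - 1 )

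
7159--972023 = 979182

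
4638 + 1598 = 6236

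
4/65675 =4/65675 = 0.00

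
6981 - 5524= 1457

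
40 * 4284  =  171360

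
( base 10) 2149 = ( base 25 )3AO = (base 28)2KL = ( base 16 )865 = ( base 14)ad7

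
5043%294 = 45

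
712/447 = 712/447 =1.59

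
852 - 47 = 805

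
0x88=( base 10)136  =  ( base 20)6G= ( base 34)40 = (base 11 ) 114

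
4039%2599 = 1440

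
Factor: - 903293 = - 47^1 * 19219^1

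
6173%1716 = 1025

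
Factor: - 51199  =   - 51199^1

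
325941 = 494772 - 168831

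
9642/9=1071 + 1/3 = 1071.33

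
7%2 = 1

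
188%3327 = 188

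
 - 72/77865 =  - 24/25955 = - 0.00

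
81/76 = 81/76  =  1.07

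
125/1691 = 125/1691 = 0.07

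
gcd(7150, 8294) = 286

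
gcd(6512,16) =16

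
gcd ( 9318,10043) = 1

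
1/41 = 1/41 = 0.02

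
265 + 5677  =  5942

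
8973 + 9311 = 18284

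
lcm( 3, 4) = 12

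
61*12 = 732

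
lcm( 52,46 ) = 1196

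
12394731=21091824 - 8697093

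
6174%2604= 966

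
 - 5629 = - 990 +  - 4639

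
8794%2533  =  1195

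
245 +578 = 823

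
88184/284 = 22046/71 = 310.51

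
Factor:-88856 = -2^3 *29^1*383^1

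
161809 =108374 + 53435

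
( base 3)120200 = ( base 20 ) 113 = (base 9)520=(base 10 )423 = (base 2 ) 110100111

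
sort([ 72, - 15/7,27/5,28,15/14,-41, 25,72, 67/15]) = [  -  41, - 15/7,15/14,67/15,27/5,25,28,  72,72] 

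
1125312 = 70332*16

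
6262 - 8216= - 1954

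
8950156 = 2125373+6824783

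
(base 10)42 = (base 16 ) 2A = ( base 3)1120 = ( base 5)132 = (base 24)1i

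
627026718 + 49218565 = 676245283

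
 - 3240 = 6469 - 9709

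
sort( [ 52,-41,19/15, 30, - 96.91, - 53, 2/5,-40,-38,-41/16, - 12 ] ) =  [ - 96.91, - 53, - 41,-40, - 38, - 12,- 41/16, 2/5, 19/15, 30,52] 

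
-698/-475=698/475 = 1.47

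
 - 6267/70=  - 6267/70 = - 89.53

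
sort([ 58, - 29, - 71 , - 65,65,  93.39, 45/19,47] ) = [-71, - 65, - 29 , 45/19,47, 58, 65,93.39] 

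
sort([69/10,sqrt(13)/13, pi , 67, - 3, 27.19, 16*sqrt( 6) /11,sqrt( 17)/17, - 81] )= [-81, - 3, sqrt ( 17)/17,sqrt(13)/13,pi, 16*sqrt(6) /11, 69/10, 27.19,67]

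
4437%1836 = 765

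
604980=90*6722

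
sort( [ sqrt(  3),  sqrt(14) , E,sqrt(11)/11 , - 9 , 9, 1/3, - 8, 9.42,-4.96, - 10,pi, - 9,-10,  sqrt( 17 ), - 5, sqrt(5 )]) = [ - 10, - 10,  -  9, - 9, - 8, - 5, - 4.96,sqrt( 11) /11, 1/3,sqrt( 3 )  ,  sqrt ( 5 ),E, pi , sqrt(14 ),  sqrt( 17) , 9, 9.42]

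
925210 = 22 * 42055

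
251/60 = 251/60 = 4.18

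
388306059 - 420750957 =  - 32444898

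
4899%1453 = 540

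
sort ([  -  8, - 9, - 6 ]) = [ - 9, - 8, - 6 ]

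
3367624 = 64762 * 52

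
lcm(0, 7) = 0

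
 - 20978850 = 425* (-49362) 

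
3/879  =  1/293 =0.00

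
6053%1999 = 56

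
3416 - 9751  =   -6335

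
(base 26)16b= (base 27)146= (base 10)843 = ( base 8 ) 1513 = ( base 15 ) 3B3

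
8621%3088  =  2445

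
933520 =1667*560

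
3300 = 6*550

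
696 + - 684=12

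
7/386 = 7/386 = 0.02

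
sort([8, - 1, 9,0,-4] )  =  [ - 4,  -  1, 0 , 8 , 9 ] 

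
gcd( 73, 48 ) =1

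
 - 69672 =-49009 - 20663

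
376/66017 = 376/66017= 0.01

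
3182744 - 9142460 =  - 5959716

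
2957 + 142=3099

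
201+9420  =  9621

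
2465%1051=363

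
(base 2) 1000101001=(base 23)111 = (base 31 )HQ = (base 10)553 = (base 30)id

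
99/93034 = 99/93034 = 0.00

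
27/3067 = 27/3067 = 0.01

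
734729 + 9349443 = 10084172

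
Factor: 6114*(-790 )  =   - 4830060=- 2^2*3^1*5^1 * 79^1*1019^1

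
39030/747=13010/249=52.25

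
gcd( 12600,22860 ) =180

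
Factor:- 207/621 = - 1/3 = -3^( - 1 )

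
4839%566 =311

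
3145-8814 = - 5669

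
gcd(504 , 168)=168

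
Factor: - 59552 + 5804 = -53748 = - 2^2*3^2*1493^1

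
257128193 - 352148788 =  - 95020595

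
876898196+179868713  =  1056766909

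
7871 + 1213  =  9084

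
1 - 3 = - 2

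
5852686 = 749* 7814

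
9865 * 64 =631360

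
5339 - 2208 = 3131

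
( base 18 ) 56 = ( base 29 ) 39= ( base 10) 96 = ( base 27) 3f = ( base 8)140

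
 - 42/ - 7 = 6+ 0/1  =  6.00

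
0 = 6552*0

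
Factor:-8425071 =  - 3^2 *936119^1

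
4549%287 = 244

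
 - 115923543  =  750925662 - 866849205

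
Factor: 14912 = 2^6*233^1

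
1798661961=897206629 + 901455332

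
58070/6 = 29035/3 = 9678.33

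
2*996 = 1992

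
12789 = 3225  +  9564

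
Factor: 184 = 2^3* 23^1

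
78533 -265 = 78268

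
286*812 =232232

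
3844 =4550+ - 706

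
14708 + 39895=54603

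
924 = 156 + 768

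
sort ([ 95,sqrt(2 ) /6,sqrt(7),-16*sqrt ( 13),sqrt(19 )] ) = [ - 16 * sqrt(13),sqrt(2)/6,  sqrt( 7),sqrt( 19), 95]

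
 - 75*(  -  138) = 10350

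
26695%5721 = 3811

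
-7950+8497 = 547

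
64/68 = 16/17 = 0.94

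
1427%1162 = 265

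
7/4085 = 7/4085  =  0.00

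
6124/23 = 6124/23 = 266.26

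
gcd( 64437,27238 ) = 1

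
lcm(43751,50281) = 3368827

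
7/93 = 7/93 = 0.08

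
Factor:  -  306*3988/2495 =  - 2^3*3^2 * 5^( - 1 )*17^1*499^( - 1)*997^1  =  - 1220328/2495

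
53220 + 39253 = 92473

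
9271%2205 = 451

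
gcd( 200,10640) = 40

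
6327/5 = 1265 + 2/5 = 1265.40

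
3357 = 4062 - 705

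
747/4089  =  249/1363 = 0.18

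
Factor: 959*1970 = 2^1*5^1*7^1 *137^1*197^1= 1889230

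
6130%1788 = 766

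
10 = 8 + 2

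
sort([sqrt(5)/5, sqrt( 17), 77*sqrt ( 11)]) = [ sqrt(5)/5 , sqrt(17), 77*sqrt(11 ) ] 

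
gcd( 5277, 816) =3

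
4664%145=24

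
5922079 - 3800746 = 2121333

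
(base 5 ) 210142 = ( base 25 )b1m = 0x1B0A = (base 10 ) 6922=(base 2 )1101100001010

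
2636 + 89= 2725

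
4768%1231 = 1075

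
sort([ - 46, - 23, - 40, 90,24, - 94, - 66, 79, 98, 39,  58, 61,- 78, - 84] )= [ - 94,-84,-78, - 66, - 46, - 40,-23, 24, 39,58, 61,79 , 90, 98] 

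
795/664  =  1 + 131/664 = 1.20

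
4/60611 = 4/60611 = 0.00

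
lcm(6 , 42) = 42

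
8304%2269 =1497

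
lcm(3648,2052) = 32832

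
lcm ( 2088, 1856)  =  16704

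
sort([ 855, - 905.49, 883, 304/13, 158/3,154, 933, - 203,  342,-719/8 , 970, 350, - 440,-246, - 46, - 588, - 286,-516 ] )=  [ - 905.49,  -  588, - 516 , - 440, - 286, - 246,- 203, - 719/8,-46,304/13, 158/3, 154,342, 350,855, 883,933,970 ] 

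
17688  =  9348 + 8340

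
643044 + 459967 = 1103011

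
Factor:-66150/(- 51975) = 2^1*7^1 * 11^( - 1)=14/11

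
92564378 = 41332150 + 51232228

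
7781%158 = 39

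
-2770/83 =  - 34  +  52/83 = - 33.37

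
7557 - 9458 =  - 1901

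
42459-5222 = 37237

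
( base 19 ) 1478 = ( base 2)10000011111100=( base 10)8444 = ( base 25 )dcj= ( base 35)6v9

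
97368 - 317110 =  - 219742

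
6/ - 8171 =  - 6/8171 = - 0.00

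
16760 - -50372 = 67132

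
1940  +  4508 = 6448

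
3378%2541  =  837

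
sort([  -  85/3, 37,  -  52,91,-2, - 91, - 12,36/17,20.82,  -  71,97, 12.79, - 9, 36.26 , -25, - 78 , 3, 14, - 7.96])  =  [-91, -78, - 71,-52, - 85/3, - 25,  -  12, - 9, - 7.96, - 2, 36/17, 3, 12.79,14,  20.82,36.26, 37, 91, 97]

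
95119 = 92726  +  2393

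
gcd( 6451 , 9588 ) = 1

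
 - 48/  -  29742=8/4957 = 0.00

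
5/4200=1/840  =  0.00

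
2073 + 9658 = 11731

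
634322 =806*787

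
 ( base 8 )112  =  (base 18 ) 42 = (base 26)2m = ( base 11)68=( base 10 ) 74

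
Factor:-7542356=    - 2^2*17^1*110917^1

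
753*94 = 70782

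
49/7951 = 49/7951 = 0.01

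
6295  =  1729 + 4566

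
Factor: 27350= 2^1*5^2*547^1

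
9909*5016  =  49703544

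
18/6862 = 9/3431 = 0.00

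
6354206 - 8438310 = - 2084104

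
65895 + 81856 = 147751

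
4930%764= 346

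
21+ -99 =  - 78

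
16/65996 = 4/16499 = 0.00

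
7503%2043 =1374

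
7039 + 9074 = 16113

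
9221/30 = 307 + 11/30 =307.37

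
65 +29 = 94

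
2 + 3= 5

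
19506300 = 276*70675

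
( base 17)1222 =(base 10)5527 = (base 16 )1597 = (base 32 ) 5cn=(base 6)41331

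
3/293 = 3/293 = 0.01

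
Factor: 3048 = 2^3 * 3^1*127^1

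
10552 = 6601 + 3951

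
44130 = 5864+38266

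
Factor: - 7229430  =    -  2^1 * 3^2*5^1*13^1*37^1*167^1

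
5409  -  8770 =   -  3361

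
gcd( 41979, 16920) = 3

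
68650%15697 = 5862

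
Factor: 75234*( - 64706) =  - 2^2*3^1*12539^1*32353^1 = -4868091204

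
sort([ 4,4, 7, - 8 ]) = [-8,4,4, 7]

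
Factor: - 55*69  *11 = -41745 = -3^1*5^1*11^2*23^1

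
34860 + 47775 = 82635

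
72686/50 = 36343/25 =1453.72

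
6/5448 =1/908 = 0.00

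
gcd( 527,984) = 1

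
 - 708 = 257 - 965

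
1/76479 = 1/76479  =  0.00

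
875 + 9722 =10597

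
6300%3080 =140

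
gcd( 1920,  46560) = 480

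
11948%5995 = 5953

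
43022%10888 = 10358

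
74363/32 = 74363/32 = 2323.84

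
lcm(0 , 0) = 0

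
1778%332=118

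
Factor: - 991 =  - 991^1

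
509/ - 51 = - 509/51 = - 9.98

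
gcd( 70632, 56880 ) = 72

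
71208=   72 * 989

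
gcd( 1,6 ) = 1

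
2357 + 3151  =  5508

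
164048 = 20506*8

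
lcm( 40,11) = 440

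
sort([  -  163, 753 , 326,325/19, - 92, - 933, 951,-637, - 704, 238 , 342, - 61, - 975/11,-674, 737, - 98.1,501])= [ - 933, - 704 , - 674, - 637, - 163, - 98.1,  -  92, - 975/11,- 61,325/19,238,326,342,501 , 737,753,951]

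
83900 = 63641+20259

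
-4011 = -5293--1282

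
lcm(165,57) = 3135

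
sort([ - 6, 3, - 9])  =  [  -  9, - 6, 3 ] 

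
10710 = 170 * 63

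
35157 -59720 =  - 24563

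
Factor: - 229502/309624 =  - 2^( - 2)*3^(- 1 )*13^2*19^(-1 )= -169/228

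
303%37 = 7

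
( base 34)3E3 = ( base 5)111242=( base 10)3947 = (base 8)7553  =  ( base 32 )3RB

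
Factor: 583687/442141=7^ (- 1 )*13^1*59^1*83^ ( - 1)  =  767/581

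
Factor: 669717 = 3^2 * 74413^1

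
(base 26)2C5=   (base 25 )2GJ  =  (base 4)122011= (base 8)3205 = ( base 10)1669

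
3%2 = 1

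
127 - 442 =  - 315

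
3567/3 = 1189 =1189.00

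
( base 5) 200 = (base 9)55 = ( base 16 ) 32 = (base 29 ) 1L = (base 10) 50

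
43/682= 43/682 = 0.06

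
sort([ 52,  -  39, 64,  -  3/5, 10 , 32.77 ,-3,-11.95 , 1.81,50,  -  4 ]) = [ - 39,  -  11.95,-4,-3,-3/5,  1.81 , 10,  32.77 , 50, 52,  64]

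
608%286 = 36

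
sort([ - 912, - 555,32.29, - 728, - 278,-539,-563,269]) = [ - 912,-728,-563,-555, - 539, - 278,  32.29,  269]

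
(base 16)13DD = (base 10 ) 5085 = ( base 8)11735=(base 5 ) 130320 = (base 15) 1790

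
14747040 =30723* 480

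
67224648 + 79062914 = 146287562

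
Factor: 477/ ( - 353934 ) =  - 2^( - 1 )*7^( - 1 )*53^( - 1 ) =- 1/742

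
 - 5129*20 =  - 102580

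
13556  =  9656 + 3900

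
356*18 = 6408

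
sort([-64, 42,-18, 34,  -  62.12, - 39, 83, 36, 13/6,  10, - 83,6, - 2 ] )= [  -  83, - 64, - 62.12,-39, - 18, - 2,13/6, 6,  10, 34,36,42, 83]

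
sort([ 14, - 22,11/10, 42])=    [-22,11/10,14,42] 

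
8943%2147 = 355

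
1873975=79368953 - 77494978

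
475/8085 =95/1617 = 0.06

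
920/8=115=   115.00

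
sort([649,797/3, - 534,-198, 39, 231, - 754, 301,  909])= [ - 754,  -  534 , - 198,39, 231, 797/3, 301, 649 , 909]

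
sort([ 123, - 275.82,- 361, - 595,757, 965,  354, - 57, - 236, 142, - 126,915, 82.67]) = [ - 595, - 361, - 275.82, - 236,-126, - 57, 82.67 , 123, 142, 354,  757, 915,  965]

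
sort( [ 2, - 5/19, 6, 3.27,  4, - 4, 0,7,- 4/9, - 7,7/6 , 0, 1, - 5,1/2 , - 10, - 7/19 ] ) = [-10, - 7, - 5, - 4, - 4/9,-7/19,  -  5/19,0 , 0 , 1/2,1, 7/6,2 , 3.27, 4,6 , 7]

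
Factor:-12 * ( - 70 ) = 840 = 2^3*3^1 * 5^1*7^1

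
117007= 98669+18338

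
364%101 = 61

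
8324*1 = 8324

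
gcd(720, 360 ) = 360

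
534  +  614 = 1148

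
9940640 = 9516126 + 424514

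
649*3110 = 2018390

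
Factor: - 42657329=-11^1*13^1*298303^1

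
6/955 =6/955 = 0.01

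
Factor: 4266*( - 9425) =-2^1 * 3^3*5^2* 13^1*29^1*79^1 = - 40207050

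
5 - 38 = - 33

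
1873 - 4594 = - 2721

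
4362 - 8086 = -3724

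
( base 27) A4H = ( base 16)1cf7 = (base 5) 214130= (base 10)7415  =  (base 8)16367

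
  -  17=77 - 94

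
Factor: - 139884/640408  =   - 34971/160102  =  - 2^( - 1)*3^1*11657^1*80051^ ( - 1 ) 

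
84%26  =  6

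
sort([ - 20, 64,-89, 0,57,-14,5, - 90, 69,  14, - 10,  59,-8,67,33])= [ - 90,- 89 ,  -  20, - 14, - 10 ,- 8, 0,  5, 14,33,  57,59, 64,67 , 69]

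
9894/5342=4947/2671 = 1.85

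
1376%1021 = 355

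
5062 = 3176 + 1886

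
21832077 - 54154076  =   - 32321999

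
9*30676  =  276084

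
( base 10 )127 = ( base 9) 151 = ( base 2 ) 1111111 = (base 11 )106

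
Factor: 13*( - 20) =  -260 = - 2^2 * 5^1*13^1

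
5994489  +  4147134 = 10141623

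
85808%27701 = 2705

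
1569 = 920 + 649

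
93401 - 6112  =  87289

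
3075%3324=3075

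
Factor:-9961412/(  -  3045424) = 2490353/761356 = 2^( -2)*503^1*4951^1*190339^( - 1 ) 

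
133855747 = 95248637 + 38607110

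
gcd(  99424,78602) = 2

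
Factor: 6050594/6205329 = 2^1 * 3^( - 4) * 11^1*  13^(  -  1)* 71^( - 1)*83^( - 1 )*275027^1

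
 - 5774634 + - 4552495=-10327129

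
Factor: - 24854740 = -2^2*5^1*29^1 * 42853^1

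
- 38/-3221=38/3221= 0.01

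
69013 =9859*7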